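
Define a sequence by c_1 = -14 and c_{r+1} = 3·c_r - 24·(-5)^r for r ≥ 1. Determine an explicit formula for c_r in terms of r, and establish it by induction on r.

Computing the first terms: c_1 = -14, c_2 = 78, c_3 = -366. This suggests c_r = 3(-5)^r + 3^(r - 1).
When r = 1: the formula gives -14 = -14 = c_1.
Inductive step: assume the claim holds for r = j, so c_j = 3(-5)^j + 3^(j - 1).
Then c_{j+1} = 3·c_j - 24·(-5)^j = 3·(3(-5)^j + 3^(j - 1)) - 24·(-5)^j = 3(-5)^(j + 1) + 3^j = 3(-5)^(j+1) + 3^((j+1) - 1),
which is the claimed formula at r = j+1.
By the principle of mathematical induction, the result holds for all r ≥ 1.

c_r = 3(-5)^r + 3^(r - 1)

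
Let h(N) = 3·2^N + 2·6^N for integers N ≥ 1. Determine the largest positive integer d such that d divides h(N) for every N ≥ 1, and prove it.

d = 6

Computing the first values: h(1) = 18 and h(2) = 84; gcd(18, 84) = 6, so d ≤ 6.
We prove 6 | 3·2^N + 2·6^N for all N ≥ 1 by induction on N.
Base case (N = 1): h(1) = 18 = 6·(3), so 6 | h(1).
Inductive step: suppose the statement holds for some i ≥ 1, i.e. 6 | h(i). Then
h(i+1) − 6·h(i) = (3·2^(i+1) + 2·6^(i+1)) − 6·(3·2^i + 2·6^i) = (3)·2^i·(2 − 6) = (-12)·2^i. Since 6 | h(i) by the inductive hypothesis, 6 | 6·h(i); and 6 | -12 since -12 = 6·-2. Therefore 6 | h(i+1).
By the principle of mathematical induction, the result holds for all N ≥ 1.
Therefore the largest such d is 6.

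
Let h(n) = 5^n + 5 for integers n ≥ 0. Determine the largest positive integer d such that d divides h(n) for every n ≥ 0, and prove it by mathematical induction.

d = 2

Computing the first values: h(0) = 6 and h(1) = 10; gcd(6, 10) = 2, so d ≤ 2.
We prove 2 | 5^n + 5 for all n ≥ 0 by induction on n.
Base step (n = 0): h(0) = 6 = 2·(3), so 2 | h(0).
For the inductive step, assume it holds for an arbitrary k ≥ 0, i.e. 2 | h(k). Then
h(k+1) = 5^(k+1) + 5 = 5·(5^k + 5) - 20 = 5·h(k) - 20. The first term is divisible by 2 by the inductive hypothesis, and -20 is divisible by 2. Hence 2 | h(k+1).
By the principle of mathematical induction, the result holds for all n ≥ 0.
Therefore the largest such d is 2.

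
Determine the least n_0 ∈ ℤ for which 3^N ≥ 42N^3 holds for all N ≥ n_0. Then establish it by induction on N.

n_0 = 10

At N = 9: 19683 < 30618, so the inequality fails and n_0 ≥ 10. We prove 3^N ≥ 42N^3 for all N ≥ 10.
For the base case N = 10: 3^N = 59049 and 42N^3 = 42000, so 59049 ≥ 42000.
Suppose the result is true for N = m, so 3^m ≥ 42m^3.
Then 3^(m + 1) = 3·(3^m) ≥ 3·(42m^3).
Also, for m ≥ 10 we have 3·(42m^3) ≥ 42(m+1)^3, since 3 ≥ (1 + 1/m)^3 for all m ≥ 10.
Combining, 3^(m + 1) ≥ 42(m+1)^3.
This completes the induction.
Hence the smallest such n_0 is 10.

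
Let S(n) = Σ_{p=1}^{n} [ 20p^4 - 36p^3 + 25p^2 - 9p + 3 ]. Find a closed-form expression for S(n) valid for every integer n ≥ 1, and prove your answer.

We claim S(n) = n(4n^4 + n^3 - 3n^2 - n + 2) for all n ≥ 1.
For the base case n = 1: S(1) = 3, and the closed form gives 3. They agree.
For the inductive step, assume it holds for an arbitrary p ≥ 1, so S(p) = p(4p^4 + p^3 - 3p^2 - p + 2).
Then S(p+1) = S(p) + (20p^4 + 44p^3 + 37p^2 + 13p + 3) = (p(4p^4 + p^3 - 3p^2 - p + 2)) + (20p^4 + 44p^3 + 37p^2 + 13p + 3).
Simplifying, S(p+1) = (p + 1)(4p^4 + 17p^3 + 24p^2 + 12p + 3) = (p+1)(4(p+1)^4 + (p+1)^3 - 3(p+1)^2 - (p+1) + 2),
which is the closed form with n = p+1.
By the principle of mathematical induction, the result holds for all n ≥ 1.

S(n) = n(4n^4 + n^3 - 3n^2 - n + 2)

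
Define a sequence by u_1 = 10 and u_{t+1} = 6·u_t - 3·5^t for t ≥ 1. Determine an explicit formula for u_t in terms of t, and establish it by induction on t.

Computing the first terms: u_1 = 10, u_2 = 45, u_3 = 195. This suggests u_t = 3·5^t - 5·6^(t - 1).
Base case (t = 1): the formula gives 10 = 10 = u_1.
Inductive step: assume the claim holds for t = i, so u_i = 3·5^i - 5·6^(i - 1).
Then u_{i+1} = 6·u_i - 3·5^i = 6·(3·5^i - 5·6^(i - 1)) - 3·5^i = 3·5^(i + 1) - 5·6^i = 3·5^(i+1) - 5·6^((i+1) - 1),
which is the claimed formula at t = i+1.
Hence, by induction on t, the claim holds for every t ≥ 1.

u_t = 3·5^t - 5·6^(t - 1)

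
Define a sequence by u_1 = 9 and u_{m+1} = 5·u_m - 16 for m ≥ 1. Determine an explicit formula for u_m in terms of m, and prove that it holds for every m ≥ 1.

u_m = 5^m + 4

Computing the first terms: u_1 = 9, u_2 = 29, u_3 = 129. This suggests u_m = 5^m + 4.
Base step (m = 1): the formula gives 9 = 9 = u_1.
Inductive step: assume the claim holds for m = j, so u_j = 5^j + 4.
Then u_{j+1} = 5·u_j - 16 = 5·(5^j + 4) - 16 = 5^(j + 1) + 4,
which is the claimed formula at m = j+1.
By the principle of mathematical induction, the result holds for all m ≥ 1.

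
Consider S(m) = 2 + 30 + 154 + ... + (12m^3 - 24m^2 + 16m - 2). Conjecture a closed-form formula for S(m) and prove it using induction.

We claim S(m) = m(3m^3 - 2m^2 - m + 2) for all m ≥ 1.
For the base case m = 1: S(1) = 2, and the closed form gives 2. They agree.
Suppose the result is true for m = j, so S(j) = j(3j^3 - 2j^2 - j + 2).
Then S(j+1) = S(j) + (12j^3 + 12j^2 + 4j + 2) = (j(3j^3 - 2j^2 - j + 2)) + (12j^3 + 12j^2 + 4j + 2).
Simplifying, S(j+1) = (j + 1)(3j^3 + 7j^2 + 4j + 2) = (j+1)(3(j+1)^3 - 2(j+1)^2 - (j+1) + 2),
which is the closed form with m = j+1.
This completes the induction.

S(m) = m(3m^3 - 2m^2 - m + 2)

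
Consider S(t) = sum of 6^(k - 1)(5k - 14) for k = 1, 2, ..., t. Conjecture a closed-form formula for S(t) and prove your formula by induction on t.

We claim S(t) = 6^t(t - 3) + 3 for all t ≥ 1.
When t = 1: S(1) = -9, and the closed form gives -9. They agree.
For the inductive step, assume it holds for an arbitrary k ≥ 1, so S(k) = 6^k(k - 3) + 3.
Then S(k+1) = S(k) + (6^k(5k - 9)) = (6^k(k - 3) + 3) + (6^k(5k - 9)).
Simplifying, S(k+1) = 6·6^k·k - 12·6^k + 3 = 6^(k+1)((k+1) - 3) + 3,
which is the closed form with t = k+1.
Hence, by induction on t, the claim holds for every t ≥ 1.

S(t) = 6^t(t - 3) + 3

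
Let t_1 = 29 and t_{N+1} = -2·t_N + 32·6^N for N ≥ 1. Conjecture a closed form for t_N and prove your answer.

t_N = 5(-2)^(N - 1) + 4·6^N

Computing the first terms: t_1 = 29, t_2 = 134, t_3 = 884. This suggests t_N = 5(-2)^(N - 1) + 4·6^N.
When N = 1: the formula gives 29 = 29 = t_1.
For the inductive step, assume it holds for an arbitrary r ≥ 1, so t_r = 5(-2)^(r - 1) + 4·6^r.
Then t_{r+1} = -2·t_r + 32·6^r = -2·(5(-2)^(r - 1) + 4·6^r) + 32·6^r = 5(-2)^r + 4·6^(r + 1) = 5(-2)^((r+1) - 1) + 4·6^(r+1),
which is the claimed formula at N = r+1.
Hence, by induction on N, the claim holds for every N ≥ 1.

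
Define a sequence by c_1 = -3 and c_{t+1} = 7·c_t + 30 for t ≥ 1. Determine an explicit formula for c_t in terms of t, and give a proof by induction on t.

c_t = 2·7^(t - 1) - 5

Computing the first terms: c_1 = -3, c_2 = 9, c_3 = 93. This suggests c_t = 2·7^(t - 1) - 5.
Base step (t = 1): the formula gives -3 = -3 = c_1.
Suppose the result is true for t = j, so c_j = 2·7^(j - 1) - 5.
Then c_{j+1} = 7·c_j + 30 = 7·(2·7^(j - 1) - 5) + 30 = 2·7^j - 5 = 2·7^((j+1) - 1) - 5,
which is the claimed formula at t = j+1.
This completes the induction.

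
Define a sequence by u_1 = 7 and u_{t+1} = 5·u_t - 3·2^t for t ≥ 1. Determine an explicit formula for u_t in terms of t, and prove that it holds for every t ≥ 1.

u_t = 2^t + 5^t

Computing the first terms: u_1 = 7, u_2 = 29, u_3 = 133. This suggests u_t = 2^t + 5^t.
Base case (t = 1): the formula gives 7 = 7 = u_1.
Inductive step: assume the claim holds for t = r, so u_r = 2^r + 5^r.
Then u_{r+1} = 5·u_r - 3·2^r = 5·(2^r + 5^r) - 3·2^r = 2^(r + 1) + 5^(r + 1),
which is the claimed formula at t = r+1.
Hence, by induction on t, the claim holds for every t ≥ 1.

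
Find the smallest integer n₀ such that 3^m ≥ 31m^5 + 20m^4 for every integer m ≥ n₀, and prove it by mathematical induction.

n₀ = 16

At m = 15: 14348907 < 24553125, so the inequality fails and n₀ ≥ 16. We prove 3^m ≥ 31m^5 + 20m^4 for all m ≥ 16.
Base step (m = 16): 3^m = 43046721 and 31m^5 + 20m^4 = 33816576, so 43046721 ≥ 33816576.
Inductive step: suppose the statement holds for some r ≥ 16, so 3^r ≥ 31r^5 + 20r^4.
Then 3^(r + 1) = 3·(3^r) ≥ 3·(31r^5 + 20r^4).
Also, for r ≥ 16 we have 3·(31r^5 + 20r^4) ≥ 31(r+1)^5 + 20(r+1)^4, since 3·(31r^5 + 20r^4) − (31(r+1)^5 + 20(r+1)^4) = 62r^5 - 115r^4 - 390r^3 - 430r^2 - 235r - 51, which is nonnegative for all r ≥ 16.
Combining, 3^(r + 1) ≥ 31(r+1)^5 + 20(r+1)^4.
Hence, by induction on m, the claim holds for every m ≥ 16.
Hence the smallest such n₀ is 16.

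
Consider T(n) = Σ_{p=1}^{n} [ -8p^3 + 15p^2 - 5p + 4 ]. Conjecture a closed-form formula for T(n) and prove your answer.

We claim T(n) = -n(2n^3 - n^2 - 3n - 4) for all n ≥ 1.
For the base case n = 1: T(1) = 6, and the closed form gives 6. They agree.
Inductive step: suppose the statement holds for some p ≥ 1, so T(p) = p(-2p^3 + p^2 + 3p + 4).
Then T(p+1) = T(p) + (-8p^3 - 9p^2 + p + 6) = (p(-2p^3 + p^2 + 3p + 4)) + (-8p^3 - 9p^2 + p + 6).
Simplifying, T(p+1) = -(p + 1)(2p^3 + 5p^2 + p - 6) = -(p+1)(2(p+1)^3 - (p+1)^2 - 3(p+1) - 4),
which is the closed form with n = p+1.
Hence, by induction on n, the claim holds for every n ≥ 1.

T(n) = -n(2n^3 - n^2 - 3n - 4)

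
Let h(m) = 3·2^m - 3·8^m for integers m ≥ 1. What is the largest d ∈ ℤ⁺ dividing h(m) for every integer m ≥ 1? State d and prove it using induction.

d = 18

Computing the first values: h(1) = -18 and h(2) = -180; gcd(-18, -180) = 18, so d ≤ 18.
We prove 18 | 3·2^m - 3·8^m for all m ≥ 1 by induction on m.
Base case (m = 1): h(1) = -18 = 18·(-1), so 18 | h(1).
For the inductive step, assume it holds for an arbitrary p ≥ 1, i.e. 18 | h(p). Then
h(p+1) − 8·h(p) = (3·2^(p+1) - 3·8^(p+1)) − 8·(3·2^p - 3·8^p) = (3)·2^p·(2 − 8) = (-18)·2^p. Since 18 | h(p) by the inductive hypothesis, 18 | 8·h(p); and 18 | -18 since -18 = 18·-1. Therefore 18 | h(p+1).
By the principle of mathematical induction, the result holds for all m ≥ 1.
Therefore the largest such d is 18.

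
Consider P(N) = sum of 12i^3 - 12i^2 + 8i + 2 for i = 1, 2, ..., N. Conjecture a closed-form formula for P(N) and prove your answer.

We claim P(N) = N(3N^3 + 2N^2 + N + 4) for all N ≥ 1.
Base step (N = 1): P(1) = 10, and the closed form gives 10. They agree.
Suppose the result is true for N = i, so P(i) = i(3i^3 + 2i^2 + i + 4).
Then P(i+1) = P(i) + (12i^3 + 24i^2 + 20i + 10) = (i(3i^3 + 2i^2 + i + 4)) + (12i^3 + 24i^2 + 20i + 10).
Simplifying, P(i+1) = (i + 1)(3i^3 + 11i^2 + 14i + 10) = (i+1)(3(i+1)^3 + 2(i+1)^2 + (i+1) + 4),
which is the closed form with N = i+1.
Hence, by induction on N, the claim holds for every N ≥ 1.

P(N) = N(3N^3 + 2N^2 + N + 4)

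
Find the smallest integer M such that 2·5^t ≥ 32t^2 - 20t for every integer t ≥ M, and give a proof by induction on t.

At t = 2: 50 < 88, so the inequality fails and M ≥ 3. We prove 2·5^t ≥ 32t^2 - 20t for all t ≥ 3.
When t = 3: 2·5^t = 250 and 32t^2 - 20t = 228, so 250 ≥ 228.
Suppose the result is true for t = m, so 2·5^m ≥ 32m^2 - 20m.
Then 2·5^(m + 1) = 5·(2·5^m) ≥ 5·(32m^2 - 20m).
Also, for m ≥ 3 we have 5·(32m^2 - 20m) ≥ 32(m+1)^2 - 20(m+1), since 5·(32m^2 - 20m) − (32(m+1)^2 - 20(m+1)) = 128m^2 - 144m - 12, which is nonnegative for all m ≥ 3.
Combining, 2·5^(m + 1) ≥ 32(m+1)^2 - 20(m+1).
This completes the induction.
Hence the smallest such M is 3.

M = 3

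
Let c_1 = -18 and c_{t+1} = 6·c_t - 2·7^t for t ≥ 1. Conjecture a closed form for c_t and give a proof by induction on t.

Computing the first terms: c_1 = -18, c_2 = -122, c_3 = -830. This suggests c_t = -4·6^(t - 1) - 2·7^t.
When t = 1: the formula gives -18 = -18 = c_1.
Inductive step: assume the claim holds for t = k, so c_k = -4·6^(k - 1) - 2·7^k.
Then c_{k+1} = 6·c_k - 2·7^k = 6·(-4·6^(k - 1) - 2·7^k) - 2·7^k = -4·6^k - 2·7^(k + 1) = -4·6^((k+1) - 1) - 2·7^(k+1),
which is the claimed formula at t = k+1.
By the principle of mathematical induction, the result holds for all t ≥ 1.

c_t = -4·6^(t - 1) - 2·7^t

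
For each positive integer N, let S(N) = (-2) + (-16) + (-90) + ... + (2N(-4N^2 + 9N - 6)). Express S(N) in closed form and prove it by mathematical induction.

We claim S(N) = -N(N + 1)(2N^2 - 4N + 3) for all N ≥ 1.
Base case (N = 1): S(1) = -2, and the closed form gives -2. They agree.
For the inductive step, assume it holds for an arbitrary k ≥ 1, so S(k) = k(-2k^3 + 2k^2 + k - 3).
Then S(k+1) = S(k) + (-8k^3 - 6k^2 - 2) = (k(-2k^3 + 2k^2 + k - 3)) + (-8k^3 - 6k^2 - 2).
Simplifying, S(k+1) = -(k + 1)(k + 2)(2k^2 + 1) = -(k+1)((k+1) + 1)(2(k+1)^2 - 4(k+1) + 3),
which is the closed form with N = k+1.
This completes the induction.

S(N) = -N(N + 1)(2N^2 - 4N + 3)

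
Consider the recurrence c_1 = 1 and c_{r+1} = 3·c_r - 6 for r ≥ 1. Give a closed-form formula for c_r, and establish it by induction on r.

Computing the first terms: c_1 = 1, c_2 = -3, c_3 = -15. This suggests c_r = -2·3^(r - 1) + 3.
Base case (r = 1): the formula gives 1 = 1 = c_1.
Suppose the result is true for r = m, so c_m = -2·3^(m - 1) + 3.
Then c_{m+1} = 3·c_m - 6 = 3·(-2·3^(m - 1) + 3) - 6 = -2·3^m + 3 = -2·3^((m+1) - 1) + 3,
which is the claimed formula at r = m+1.
By induction, the statement is established for all r ≥ 1.

c_r = -2·3^(r - 1) + 3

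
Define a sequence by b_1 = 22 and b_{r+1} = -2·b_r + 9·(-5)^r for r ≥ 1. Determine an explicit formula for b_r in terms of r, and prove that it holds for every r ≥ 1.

Computing the first terms: b_1 = 22, b_2 = -89, b_3 = 403. This suggests b_r = 7(-2)^(r - 1) - 3(-5)^r.
Base step (r = 1): the formula gives 22 = 22 = b_1.
Inductive step: suppose the statement holds for some i ≥ 1, so b_i = 7(-2)^(i - 1) - 3(-5)^i.
Then b_{i+1} = -2·b_i + 9·(-5)^i = -2·(7(-2)^(i - 1) - 3(-5)^i) + 9·(-5)^i = 7(-2)^i - 3(-5)^(i + 1) = 7(-2)^((i+1) - 1) - 3(-5)^(i+1),
which is the claimed formula at r = i+1.
This completes the induction.

b_r = 7(-2)^(r - 1) - 3(-5)^r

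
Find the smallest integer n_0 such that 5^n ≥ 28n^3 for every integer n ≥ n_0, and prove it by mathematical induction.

At n = 5: 3125 < 3500, so the inequality fails and n_0 ≥ 6. We prove 5^n ≥ 28n^3 for all n ≥ 6.
When n = 6: 5^n = 15625 and 28n^3 = 6048, so 15625 ≥ 6048.
For the inductive step, assume it holds for an arbitrary i ≥ 6, so 5^i ≥ 28i^3.
Then 5^(i + 1) = 5·(5^i) ≥ 5·(28i^3).
Also, for i ≥ 6 we have 5·(28i^3) ≥ 28(i+1)^3, since 5 ≥ (1 + 1/i)^3 for all i ≥ 6.
Combining, 5^(i + 1) ≥ 28(i+1)^3.
By the principle of mathematical induction, the result holds for all n ≥ 6.
Hence the smallest such n_0 is 6.

n_0 = 6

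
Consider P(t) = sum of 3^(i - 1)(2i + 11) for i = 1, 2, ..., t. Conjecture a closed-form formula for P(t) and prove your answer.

P(t) = 3^t(t + 5) - 5

We claim P(t) = 3^t(t + 5) - 5 for all t ≥ 1.
Base step (t = 1): P(1) = 13, and the closed form gives 13. They agree.
Suppose the result is true for t = i, so P(i) = 3^i(i + 5) - 5.
Then P(i+1) = P(i) + (3^i(2i + 13)) = (3^i(i + 5) - 5) + (3^i(2i + 13)).
Simplifying, P(i+1) = 3·3^i·i + 18·3^i - 5 = 3^(i+1)((i+1) + 5) - 5,
which is the closed form with t = i+1.
This completes the induction.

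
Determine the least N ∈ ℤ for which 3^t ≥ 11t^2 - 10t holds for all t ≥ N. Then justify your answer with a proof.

N = 5

At t = 4: 81 < 136, so the inequality fails and N ≥ 5. We prove 3^t ≥ 11t^2 - 10t for all t ≥ 5.
Base step (t = 5): 3^t = 243 and 11t^2 - 10t = 225, so 243 ≥ 225.
Inductive step: assume the claim holds for t = j, so 3^j ≥ 11j^2 - 10j.
Then 3^(j + 1) = 3·(3^j) ≥ 3·(11j^2 - 10j).
Also, for j ≥ 5 we have 3·(11j^2 - 10j) ≥ 11(j+1)^2 - 10(j+1), since 3·(11j^2 - 10j) − (11(j+1)^2 - 10(j+1)) = 22j^2 - 42j - 1, which is nonnegative for all j ≥ 5.
Combining, 3^(j + 1) ≥ 11(j+1)^2 - 10(j+1).
By the principle of mathematical induction, the result holds for all t ≥ 5.
Hence the smallest such N is 5.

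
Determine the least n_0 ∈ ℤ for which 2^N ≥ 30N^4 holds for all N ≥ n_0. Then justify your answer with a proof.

At N = 23: 8388608 < 8395230, so the inequality fails and n_0 ≥ 24. We prove 2^N ≥ 30N^4 for all N ≥ 24.
When N = 24: 2^N = 16777216 and 30N^4 = 9953280, so 16777216 ≥ 9953280.
For the inductive step, assume it holds for an arbitrary p ≥ 24, so 2^p ≥ 30p^4.
Then 2^(p + 1) = 2·(2^p) ≥ 2·(30p^4).
Also, for p ≥ 24 we have 2·(30p^4) ≥ 30(p+1)^4, since 2 ≥ (1 + 1/p)^4 for all p ≥ 24.
Combining, 2^(p + 1) ≥ 30(p+1)^4.
By induction, the statement is established for all N ≥ 24.
Hence the smallest such n_0 is 24.

n_0 = 24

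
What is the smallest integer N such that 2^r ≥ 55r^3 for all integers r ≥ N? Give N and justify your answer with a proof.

N = 19

At r = 18: 262144 < 320760, so the inequality fails and N ≥ 19. We prove 2^r ≥ 55r^3 for all r ≥ 19.
Base case (r = 19): 2^r = 524288 and 55r^3 = 377245, so 524288 ≥ 377245.
Suppose the result is true for r = i, so 2^i ≥ 55i^3.
Then 2^(i + 1) = 2·(2^i) ≥ 2·(55i^3).
Also, for i ≥ 19 we have 2·(55i^3) ≥ 55(i+1)^3, since 2 ≥ (1 + 1/i)^3 for all i ≥ 19.
Combining, 2^(i + 1) ≥ 55(i+1)^3.
By the principle of mathematical induction, the result holds for all r ≥ 19.
Hence the smallest such N is 19.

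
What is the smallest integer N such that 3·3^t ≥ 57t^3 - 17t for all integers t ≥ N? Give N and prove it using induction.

N = 9

At t = 8: 19683 < 29048, so the inequality fails and N ≥ 9. We prove 3·3^t ≥ 57t^3 - 17t for all t ≥ 9.
When t = 9: 3·3^t = 59049 and 57t^3 - 17t = 41400, so 59049 ≥ 41400.
Inductive step: suppose the statement holds for some p ≥ 9, so 3·3^p ≥ 57p^3 - 17p.
Then 3·3^(p + 1) = 3·(3·3^p) ≥ 3·(57p^3 - 17p).
Also, for p ≥ 9 we have 3·(57p^3 - 17p) ≥ 57(p+1)^3 - 17(p+1), since 3·(57p^3 - 17p) − (57(p+1)^3 - 17(p+1)) = 114p^3 - 171p^2 - 205p - 40, which is nonnegative for all p ≥ 9.
Combining, 3·3^(p + 1) ≥ 57(p+1)^3 - 17(p+1).
This completes the induction.
Hence the smallest such N is 9.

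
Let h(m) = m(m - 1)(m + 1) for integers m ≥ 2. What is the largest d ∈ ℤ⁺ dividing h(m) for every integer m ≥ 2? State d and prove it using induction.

d = 6

Computing the first values: h(2) = 6 and h(3) = 24; gcd(6, 24) = 6, so d ≤ 6.
We prove 6 | m(m - 1)(m + 1) for all m ≥ 2 by induction on m.
When m = 2: h(2) = 6 = 6·(1), so 6 | h(2).
For the inductive step, assume it holds for an arbitrary i ≥ 2, i.e. 6 | h(i). Then
h(i+1) − h(i) = i·(i+1)·(i+2) − (i-1)·i·(i+1) = i·(i+1)·[(i+2) − (i-1)] = 3·i·(i+1). The product of 2 consecutive integers is divisible by (2)! = 2, so h(i+1) − h(i) is divisible by 3·2 = 6. By the inductive hypothesis 6 | h(i), hence 6 | h(i+1).
By the principle of mathematical induction, the result holds for all m ≥ 2.
Therefore the largest such d is 6.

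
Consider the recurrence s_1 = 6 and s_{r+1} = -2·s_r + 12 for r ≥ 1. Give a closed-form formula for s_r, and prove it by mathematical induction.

Computing the first terms: s_1 = 6, s_2 = 0, s_3 = 12. This suggests s_r = -(-2)^r + 4.
Base case (r = 1): the formula gives 6 = 6 = s_1.
For the inductive step, assume it holds for an arbitrary m ≥ 1, so s_m = -(-2)^m + 4.
Then s_{m+1} = -2·s_m + 12 = -2·(-(-2)^m + 4) + 12 = -(-2)^(m + 1) + 4,
which is the claimed formula at r = m+1.
By induction, the statement is established for all r ≥ 1.

s_r = -(-2)^r + 4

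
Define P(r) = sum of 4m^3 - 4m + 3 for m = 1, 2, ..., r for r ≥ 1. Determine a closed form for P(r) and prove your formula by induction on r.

P(r) = r(r^3 + 2r^2 - r + 1)

We claim P(r) = r(r^3 + 2r^2 - r + 1) for all r ≥ 1.
Base step (r = 1): P(1) = 3, and the closed form gives 3. They agree.
Suppose the result is true for r = m, so P(m) = m(m^3 + 2m^2 - m + 1).
Then P(m+1) = P(m) + (-4m + 4(m + 1)^3 - 1) = (m(m^3 + 2m^2 - m + 1)) + (-4m + 4(m + 1)^3 - 1).
Simplifying, P(m+1) = (m + 1)(m^3 + 5m^2 + 6m + 3) = (m+1)((m+1)^3 + 2(m+1)^2 - (m+1) + 1),
which is the closed form with r = m+1.
This completes the induction.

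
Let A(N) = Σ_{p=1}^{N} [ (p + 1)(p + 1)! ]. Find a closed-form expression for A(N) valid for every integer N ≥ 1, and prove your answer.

A(N) = (N + 2)! - 2

We claim A(N) = (N + 2)! - 2 for all N ≥ 1.
For the base case N = 1: A(1) = 4, and the closed form gives 4. They agree.
Suppose the result is true for N = p, so A(p) = (p + 2)! - 2.
Then A(p+1) = A(p) + ((p + 2)(p + 2)!) = ((p + 2)! - 2) + ((p + 2)(p + 2)!).
Simplifying, A(p+1) = ((p+1) + 2)! - 2,
which is the closed form with N = p+1.
This completes the induction.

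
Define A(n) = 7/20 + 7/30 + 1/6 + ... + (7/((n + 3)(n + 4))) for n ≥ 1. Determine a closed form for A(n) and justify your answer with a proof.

A(n) = 7n/(4(n + 4))

We claim A(n) = 7n/(4(n + 4)) for all n ≥ 1.
Base case (n = 1): A(1) = 7/20, and the closed form gives 7/20. They agree.
Inductive step: assume the claim holds for n = p, so A(p) = 7p/(4(p + 4)).
Then A(p+1) = A(p) + (7/((p + 4)(p + 5))) = (7p/(4(p + 4))) + (7/((p + 4)(p + 5))).
Simplifying, A(p+1) = 7(p + 1)/(4(p + 5)) = 7(p+1)/(4((p+1) + 4)),
which is the closed form with n = p+1.
By induction, the statement is established for all n ≥ 1.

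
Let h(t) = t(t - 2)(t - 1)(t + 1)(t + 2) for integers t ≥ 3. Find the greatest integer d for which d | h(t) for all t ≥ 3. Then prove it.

d = 120

Computing the first values: h(3) = 120 and h(4) = 720; gcd(120, 720) = 120, so d ≤ 120.
We prove 120 | t(t - 2)(t - 1)(t + 1)(t + 2) for all t ≥ 3 by induction on t.
Base case (t = 3): h(3) = 120 = 120·(1), so 120 | h(3).
For the inductive step, assume it holds for an arbitrary i ≥ 3, i.e. 120 | h(i). Then
h(i+1) − h(i) = (i-1)·i·(i+1)·(i+2)·(i+3) − (i-2)·(i-1)·i·(i+1)·(i+2) = (i-1)·i·(i+1)·(i+2)·[(i+3) − (i-2)] = 5·(i-1)·i·(i+1)·(i+2). The product of 4 consecutive integers is divisible by (4)! = 24, so h(i+1) − h(i) is divisible by 5·24 = 120. By the inductive hypothesis 120 | h(i), hence 120 | h(i+1).
This completes the induction.
Therefore the largest such d is 120.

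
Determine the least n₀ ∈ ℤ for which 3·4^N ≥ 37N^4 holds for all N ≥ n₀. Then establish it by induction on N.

n₀ = 8

At N = 7: 49152 < 88837, so the inequality fails and n₀ ≥ 8. We prove 3·4^N ≥ 37N^4 for all N ≥ 8.
Base step (N = 8): 3·4^N = 196608 and 37N^4 = 151552, so 196608 ≥ 151552.
For the inductive step, assume it holds for an arbitrary r ≥ 8, so 3·4^r ≥ 37r^4.
Then 3·4^(r + 1) = 4·(3·4^r) ≥ 4·(37r^4).
Also, for r ≥ 8 we have 4·(37r^4) ≥ 37(r+1)^4, since 4 ≥ (1 + 1/r)^4 for all r ≥ 8.
Combining, 3·4^(r + 1) ≥ 37(r+1)^4.
This completes the induction.
Hence the smallest such n₀ is 8.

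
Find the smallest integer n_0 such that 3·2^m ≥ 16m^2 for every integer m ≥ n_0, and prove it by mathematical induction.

At m = 8: 768 < 1024, so the inequality fails and n_0 ≥ 9. We prove 3·2^m ≥ 16m^2 for all m ≥ 9.
Base case (m = 9): 3·2^m = 1536 and 16m^2 = 1296, so 1536 ≥ 1296.
Inductive step: suppose the statement holds for some p ≥ 9, so 3·2^p ≥ 16p^2.
Then 3·2^(p + 1) = 2·(3·2^p) ≥ 2·(16p^2).
Also, for p ≥ 9 we have 2·(16p^2) ≥ 16(p+1)^2, since 2 ≥ (1 + 1/p)^2 for all p ≥ 9.
Combining, 3·2^(p + 1) ≥ 16(p+1)^2.
Hence, by induction on m, the claim holds for every m ≥ 9.
Hence the smallest such n_0 is 9.

n_0 = 9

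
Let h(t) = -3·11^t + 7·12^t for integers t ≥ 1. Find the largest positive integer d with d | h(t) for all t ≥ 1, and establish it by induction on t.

d = 3

Computing the first values: h(1) = 51 and h(2) = 645; gcd(51, 645) = 3, so d ≤ 3.
We prove 3 | -3·11^t + 7·12^t for all t ≥ 1 by induction on t.
Base case (t = 1): h(1) = 51 = 3·(17), so 3 | h(1).
Inductive step: assume the claim holds for t = i, i.e. 3 | h(i). Then
h(i+1) − 12·h(i) = (-3·11^(i+1) + 7·12^(i+1)) − 12·(-3·11^i + 7·12^i) = (-3)·11^i·(11 − 12) = (3)·11^i. Since 3 | h(i) by the inductive hypothesis, 3 | 12·h(i); and 3 | 3 since 3 = 3·1. Therefore 3 | h(i+1).
By the principle of mathematical induction, the result holds for all t ≥ 1.
Therefore the largest such d is 3.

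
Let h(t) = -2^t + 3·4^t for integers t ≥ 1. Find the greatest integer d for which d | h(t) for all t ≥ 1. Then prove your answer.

Computing the first values: h(1) = 10 and h(2) = 44; gcd(10, 44) = 2, so d ≤ 2.
We prove 2 | -2^t + 3·4^t for all t ≥ 1 by induction on t.
Base step (t = 1): h(1) = 10 = 2·(5), so 2 | h(1).
Inductive step: suppose the statement holds for some m ≥ 1, i.e. 2 | h(m). Then
h(m+1) − 4·h(m) = (-2^(m+1) + 3·4^(m+1)) − 4·(-2^m + 3·4^m) = (-1)·2^m·(2 − 4) = (2)·2^m. Since 2 | h(m) by the inductive hypothesis, 2 | 4·h(m); and 2 | 2 since 2 = 2·1. Therefore 2 | h(m+1).
By the principle of mathematical induction, the result holds for all t ≥ 1.
Therefore the largest such d is 2.

d = 2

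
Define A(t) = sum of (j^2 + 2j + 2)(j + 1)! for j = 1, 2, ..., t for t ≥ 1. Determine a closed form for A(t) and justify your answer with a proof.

A(t) = (t + 1)(t + 2)! - 2

We claim A(t) = (t + 1)(t + 2)! - 2 for all t ≥ 1.
When t = 1: A(1) = 10, and the closed form gives 10. They agree.
For the inductive step, assume it holds for an arbitrary j ≥ 1, so A(j) = (j + 1)(j + 2)! - 2.
Then A(j+1) = A(j) + ((j^2 + 4j + 5)(j + 2)!) = ((j + 1)(j + 2)! - 2) + ((j^2 + 4j + 5)(j + 2)!).
Simplifying, A(j+1) = ((j+1) + 1)((j+1) + 2)! - 2,
which is the closed form with t = j+1.
By the principle of mathematical induction, the result holds for all t ≥ 1.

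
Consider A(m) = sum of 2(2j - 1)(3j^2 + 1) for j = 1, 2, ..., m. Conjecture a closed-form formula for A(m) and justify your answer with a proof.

A(m) = m(3m^3 + 4m^2 + 2m - 1)

We claim A(m) = m(3m^3 + 4m^2 + 2m - 1) for all m ≥ 1.
Base case (m = 1): A(1) = 8, and the closed form gives 8. They agree.
For the inductive step, assume it holds for an arbitrary j ≥ 1, so A(j) = j(3j^3 + 4j^2 + 2j - 1).
Then A(j+1) = A(j) + (2(2j + 1)(3(j + 1)^2 + 1)) = (j(3j^3 + 4j^2 + 2j - 1)) + (2(2j + 1)(3(j + 1)^2 + 1)).
Simplifying, A(j+1) = (j + 1)(3j^3 + 13j^2 + 19j + 8) = (j+1)(3(j+1)^3 + 4(j+1)^2 + 2(j+1) - 1),
which is the closed form with m = j+1.
This completes the induction.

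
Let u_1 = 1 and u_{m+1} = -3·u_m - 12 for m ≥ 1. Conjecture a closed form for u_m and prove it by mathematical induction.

u_m = 4(-3)^(m - 1) - 3

Computing the first terms: u_1 = 1, u_2 = -15, u_3 = 33. This suggests u_m = 4(-3)^(m - 1) - 3.
Base case (m = 1): the formula gives 1 = 1 = u_1.
Inductive step: assume the claim holds for m = i, so u_i = 4(-3)^(i - 1) - 3.
Then u_{i+1} = -3·u_i - 12 = -3·(4(-3)^(i - 1) - 3) - 12 = 4(-3)^i - 3 = 4(-3)^((i+1) - 1) - 3,
which is the claimed formula at m = i+1.
By induction, the statement is established for all m ≥ 1.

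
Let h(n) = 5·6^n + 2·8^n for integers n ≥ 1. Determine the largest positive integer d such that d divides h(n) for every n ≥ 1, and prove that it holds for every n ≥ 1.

d = 2

Computing the first values: h(1) = 46 and h(2) = 308; gcd(46, 308) = 2, so d ≤ 2.
We prove 2 | 5·6^n + 2·8^n for all n ≥ 1 by induction on n.
Base step (n = 1): h(1) = 46 = 2·(23), so 2 | h(1).
For the inductive step, assume it holds for an arbitrary k ≥ 1, i.e. 2 | h(k). Then
h(k+1) − 8·h(k) = (5·6^(k+1) + 2·8^(k+1)) − 8·(5·6^k + 2·8^k) = (5)·6^k·(6 − 8) = (-10)·6^k. Since 2 | h(k) by the inductive hypothesis, 2 | 8·h(k); and 2 | -10 since -10 = 2·-5. Therefore 2 | h(k+1).
Hence, by induction on n, the claim holds for every n ≥ 1.
Therefore the largest such d is 2.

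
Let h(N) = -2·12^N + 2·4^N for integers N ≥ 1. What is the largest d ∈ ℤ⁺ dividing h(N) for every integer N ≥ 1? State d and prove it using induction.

Computing the first values: h(1) = -16 and h(2) = -256; gcd(-16, -256) = 16, so d ≤ 16.
We prove 16 | -2·12^N + 2·4^N for all N ≥ 1 by induction on N.
When N = 1: h(1) = -16 = 16·(-1), so 16 | h(1).
Suppose the result is true for N = j, i.e. 16 | h(j). Then
h(j+1) − 12·h(j) = (-2·12^(j+1) + 2·4^(j+1)) − 12·(-2·12^j + 2·4^j) = (2)·4^j·(4 − 12) = (-16)·4^j. Since 16 | h(j) by the inductive hypothesis, 16 | 12·h(j); and 16 | -16 since -16 = 16·-1. Therefore 16 | h(j+1).
By the principle of mathematical induction, the result holds for all N ≥ 1.
Therefore the largest such d is 16.

d = 16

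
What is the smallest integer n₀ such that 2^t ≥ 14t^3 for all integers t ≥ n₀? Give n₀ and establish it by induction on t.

At t = 15: 32768 < 47250, so the inequality fails and n₀ ≥ 16. We prove 2^t ≥ 14t^3 for all t ≥ 16.
Base step (t = 16): 2^t = 65536 and 14t^3 = 57344, so 65536 ≥ 57344.
Suppose the result is true for t = i, so 2^i ≥ 14i^3.
Then 2^(i + 1) = 2·(2^i) ≥ 2·(14i^3).
Also, for i ≥ 16 we have 2·(14i^3) ≥ 14(i+1)^3, since 2 ≥ (1 + 1/i)^3 for all i ≥ 16.
Combining, 2^(i + 1) ≥ 14(i+1)^3.
By the principle of mathematical induction, the result holds for all t ≥ 16.
Hence the smallest such n₀ is 16.

n₀ = 16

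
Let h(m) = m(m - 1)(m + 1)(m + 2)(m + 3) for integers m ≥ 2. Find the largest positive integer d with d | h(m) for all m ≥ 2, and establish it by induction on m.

d = 120

Computing the first values: h(2) = 120 and h(3) = 720; gcd(120, 720) = 120, so d ≤ 120.
We prove 120 | m(m - 1)(m + 1)(m + 2)(m + 3) for all m ≥ 2 by induction on m.
Base step (m = 2): h(2) = 120 = 120·(1), so 120 | h(2).
Inductive step: suppose the statement holds for some j ≥ 2, i.e. 120 | h(j). Then
h(j+1) − h(j) = j·(j+1)·(j+2)·(j+3)·(j+4) − (j-1)·j·(j+1)·(j+2)·(j+3) = j·(j+1)·(j+2)·(j+3)·[(j+4) − (j-1)] = 5·j·(j+1)·(j+2)·(j+3). The product of 4 consecutive integers is divisible by (4)! = 24, so h(j+1) − h(j) is divisible by 5·24 = 120. By the inductive hypothesis 120 | h(j), hence 120 | h(j+1).
Hence, by induction on m, the claim holds for every m ≥ 2.
Therefore the largest such d is 120.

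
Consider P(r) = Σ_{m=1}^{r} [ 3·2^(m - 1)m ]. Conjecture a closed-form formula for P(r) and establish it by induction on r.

We claim P(r) = 3·2^r(r - 1) + 3 for all r ≥ 1.
When r = 1: P(1) = 3, and the closed form gives 3. They agree.
Inductive step: suppose the statement holds for some m ≥ 1, so P(m) = 3·2^m(m - 1) + 3.
Then P(m+1) = P(m) + (3·2^m(m + 1)) = (3·2^m(m - 1) + 3) + (3·2^m(m + 1)).
Simplifying, P(m+1) = 6·2^m·m + 3 = 3·2^(m+1)((m+1) - 1) + 3,
which is the closed form with r = m+1.
By induction, the statement is established for all r ≥ 1.

P(r) = 3·2^r(r - 1) + 3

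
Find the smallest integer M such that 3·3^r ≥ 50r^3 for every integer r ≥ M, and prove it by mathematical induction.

At r = 8: 19683 < 25600, so the inequality fails and M ≥ 9. We prove 3·3^r ≥ 50r^3 for all r ≥ 9.
Base case (r = 9): 3·3^r = 59049 and 50r^3 = 36450, so 59049 ≥ 36450.
Suppose the result is true for r = k, so 3·3^k ≥ 50k^3.
Then 3·3^(k + 1) = 3·(3·3^k) ≥ 3·(50k^3).
Also, for k ≥ 9 we have 3·(50k^3) ≥ 50(k+1)^3, since 3 ≥ (1 + 1/k)^3 for all k ≥ 9.
Combining, 3·3^(k + 1) ≥ 50(k+1)^3.
This completes the induction.
Hence the smallest such M is 9.

M = 9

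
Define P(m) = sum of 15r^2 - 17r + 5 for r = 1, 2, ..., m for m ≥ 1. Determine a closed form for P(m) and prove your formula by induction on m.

We claim P(m) = m(5m^2 - m - 1) for all m ≥ 1.
For the base case m = 1: P(1) = 3, and the closed form gives 3. They agree.
Inductive step: assume the claim holds for m = r, so P(r) = r(5r^2 - r - 1).
Then P(r+1) = P(r) + (15r^2 + 13r + 3) = (r(5r^2 - r - 1)) + (15r^2 + 13r + 3).
Simplifying, P(r+1) = (r + 1)(5r^2 + 9r + 3) = (r+1)(5(r+1)^2 - (r+1) - 1),
which is the closed form with m = r+1.
This completes the induction.

P(m) = m(5m^2 - m - 1)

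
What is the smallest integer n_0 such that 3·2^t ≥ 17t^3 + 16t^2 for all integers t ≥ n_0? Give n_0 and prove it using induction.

n_0 = 15

At t = 14: 49152 < 49784, so the inequality fails and n_0 ≥ 15. We prove 3·2^t ≥ 17t^3 + 16t^2 for all t ≥ 15.
When t = 15: 3·2^t = 98304 and 17t^3 + 16t^2 = 60975, so 98304 ≥ 60975.
Inductive step: suppose the statement holds for some r ≥ 15, so 3·2^r ≥ 17r^3 + 16r^2.
Then 3·2^(r + 1) = 2·(3·2^r) ≥ 2·(17r^3 + 16r^2).
Also, for r ≥ 15 we have 2·(17r^3 + 16r^2) ≥ 17(r+1)^3 + 16(r+1)^2, since 2·(17r^3 + 16r^2) − (17(r+1)^3 + 16(r+1)^2) = 17r^3 - 35r^2 - 83r - 33, which is nonnegative for all r ≥ 15.
Combining, 3·2^(r + 1) ≥ 17(r+1)^3 + 16(r+1)^2.
By the principle of mathematical induction, the result holds for all t ≥ 15.
Hence the smallest such n_0 is 15.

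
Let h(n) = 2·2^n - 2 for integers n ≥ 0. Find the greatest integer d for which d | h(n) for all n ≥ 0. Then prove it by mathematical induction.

d = 2

Computing the first values: h(0) = 0 and h(1) = 2; gcd(0, 2) = 2, so d ≤ 2.
We prove 2 | 2·2^n - 2 for all n ≥ 0 by induction on n.
Base case (n = 0): h(0) = 0 = 2·(0), so 2 | h(0).
Inductive step: suppose the statement holds for some m ≥ 0, i.e. 2 | h(m). Then
h(m+1) = 2·2^(m+1) - 2 = 2·(2·2^m - 2) + 2 = 2·h(m) + 2. The first term is divisible by 2 by the inductive hypothesis, and 2 is divisible by 2. Hence 2 | h(m+1).
Hence, by induction on n, the claim holds for every n ≥ 0.
Therefore the largest such d is 2.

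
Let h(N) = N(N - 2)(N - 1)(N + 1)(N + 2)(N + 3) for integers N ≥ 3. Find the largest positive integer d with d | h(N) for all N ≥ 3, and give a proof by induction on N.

Computing the first values: h(3) = 720 and h(4) = 5040; gcd(720, 5040) = 720, so d ≤ 720.
We prove 720 | N(N - 2)(N - 1)(N + 1)(N + 2)(N + 3) for all N ≥ 3 by induction on N.
When N = 3: h(3) = 720 = 720·(1), so 720 | h(3).
Inductive step: assume the claim holds for N = p, i.e. 720 | h(p). Then
h(p+1) − h(p) = (p-1)·p·(p+1)·(p+2)·(p+3)·(p+4) − (p-2)·(p-1)·p·(p+1)·(p+2)·(p+3) = (p-1)·p·(p+1)·(p+2)·(p+3)·[(p+4) − (p-2)] = 6·(p-1)·p·(p+1)·(p+2)·(p+3). The product of 5 consecutive integers is divisible by (5)! = 120, so h(p+1) − h(p) is divisible by 6·120 = 720. By the inductive hypothesis 720 | h(p), hence 720 | h(p+1).
This completes the induction.
Therefore the largest such d is 720.

d = 720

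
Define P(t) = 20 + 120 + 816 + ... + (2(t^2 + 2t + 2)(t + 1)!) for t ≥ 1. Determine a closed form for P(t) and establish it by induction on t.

We claim P(t) = (2t + 2)(t + 2)! - 4 for all t ≥ 1.
When t = 1: P(1) = 20, and the closed form gives 20. They agree.
For the inductive step, assume it holds for an arbitrary i ≥ 1, so P(i) = (2i + 2)(i + 2)! - 4.
Then P(i+1) = P(i) + (2(i^2 + 4i + 5)(i + 2)!) = ((2i + 2)(i + 2)! - 4) + (2(i^2 + 4i + 5)(i + 2)!).
Simplifying, P(i+1) = (2(i+1) + 2)((i+1) + 2)! - 4,
which is the closed form with t = i+1.
This completes the induction.

P(t) = (2t + 2)(t + 2)! - 4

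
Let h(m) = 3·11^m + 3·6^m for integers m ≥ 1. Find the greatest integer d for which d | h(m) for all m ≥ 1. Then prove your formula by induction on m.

Computing the first values: h(1) = 51 and h(2) = 471; gcd(51, 471) = 3, so d ≤ 3.
We prove 3 | 3·11^m + 3·6^m for all m ≥ 1 by induction on m.
Base case (m = 1): h(1) = 51 = 3·(17), so 3 | h(1).
For the inductive step, assume it holds for an arbitrary k ≥ 1, i.e. 3 | h(k). Then
h(k+1) − 11·h(k) = (3·11^(k+1) + 3·6^(k+1)) − 11·(3·11^k + 3·6^k) = (3)·6^k·(6 − 11) = (-15)·6^k. Since 3 | h(k) by the inductive hypothesis, 3 | 11·h(k); and 3 | -15 since -15 = 3·-5. Therefore 3 | h(k+1).
Hence, by induction on m, the claim holds for every m ≥ 1.
Therefore the largest such d is 3.

d = 3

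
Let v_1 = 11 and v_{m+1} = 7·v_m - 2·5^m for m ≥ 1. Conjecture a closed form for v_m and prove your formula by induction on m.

Computing the first terms: v_1 = 11, v_2 = 67, v_3 = 419. This suggests v_m = 5^m + 6·7^(m - 1).
Base step (m = 1): the formula gives 11 = 11 = v_1.
For the inductive step, assume it holds for an arbitrary i ≥ 1, so v_i = 5^i + 6·7^(i - 1).
Then v_{i+1} = 7·v_i - 2·5^i = 7·(5^i + 6·7^(i - 1)) - 2·5^i = 5^(i + 1) + 6·7^i = 5^(i+1) + 6·7^((i+1) - 1),
which is the claimed formula at m = i+1.
By induction, the statement is established for all m ≥ 1.

v_m = 5^m + 6·7^(m - 1)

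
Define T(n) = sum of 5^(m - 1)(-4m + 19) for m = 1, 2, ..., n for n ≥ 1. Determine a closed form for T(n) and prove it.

We claim T(n) = 5^n(-n + 5) - 5 for all n ≥ 1.
For the base case n = 1: T(1) = 15, and the closed form gives 15. They agree.
Inductive step: suppose the statement holds for some m ≥ 1, so T(m) = 5^m(-m + 5) - 5.
Then T(m+1) = T(m) + (5^m(-4m + 15)) = (5^m(-m + 5) - 5) + (5^m(-4m + 15)).
Simplifying, T(m+1) = -5·5^m·m + 20·5^m - 5 = 5^(m+1)(-(m+1) + 5) - 5,
which is the closed form with n = m+1.
This completes the induction.

T(n) = 5^n(-n + 5) - 5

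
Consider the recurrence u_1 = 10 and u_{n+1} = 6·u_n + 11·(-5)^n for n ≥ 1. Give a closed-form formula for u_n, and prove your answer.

u_n = -(-5)^n + 5·6^(n - 1)

Computing the first terms: u_1 = 10, u_2 = 5, u_3 = 305. This suggests u_n = -(-5)^n + 5·6^(n - 1).
When n = 1: the formula gives 10 = 10 = u_1.
Inductive step: assume the claim holds for n = m, so u_m = -(-5)^m + 5·6^(m - 1).
Then u_{m+1} = 6·u_m + 11·(-5)^m = 6·(-(-5)^m + 5·6^(m - 1)) + 11·(-5)^m = -(-5)^(m + 1) + 5·6^m = -(-5)^(m+1) + 5·6^((m+1) - 1),
which is the claimed formula at n = m+1.
By induction, the statement is established for all n ≥ 1.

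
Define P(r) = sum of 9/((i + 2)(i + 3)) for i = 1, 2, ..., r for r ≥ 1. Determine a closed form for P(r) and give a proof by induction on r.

We claim P(r) = 3r/(r + 3) for all r ≥ 1.
For the base case r = 1: P(1) = 3/4, and the closed form gives 3/4. They agree.
Inductive step: assume the claim holds for r = i, so P(i) = 3i/(i + 3).
Then P(i+1) = P(i) + (9/((i + 3)(i + 4))) = (3i/(i + 3)) + (9/((i + 3)(i + 4))).
Simplifying, P(i+1) = 3(i + 1)/(i + 4) = 3(i+1)/((i+1) + 3),
which is the closed form with r = i+1.
By the principle of mathematical induction, the result holds for all r ≥ 1.

P(r) = 3r/(r + 3)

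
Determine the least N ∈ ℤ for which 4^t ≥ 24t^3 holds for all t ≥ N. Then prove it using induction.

At t = 6: 4096 < 5184, so the inequality fails and N ≥ 7. We prove 4^t ≥ 24t^3 for all t ≥ 7.
Base case (t = 7): 4^t = 16384 and 24t^3 = 8232, so 16384 ≥ 8232.
For the inductive step, assume it holds for an arbitrary p ≥ 7, so 4^p ≥ 24p^3.
Then 4^(p + 1) = 4·(4^p) ≥ 4·(24p^3).
Also, for p ≥ 7 we have 4·(24p^3) ≥ 24(p+1)^3, since 4 ≥ (1 + 1/p)^3 for all p ≥ 7.
Combining, 4^(p + 1) ≥ 24(p+1)^3.
By induction, the statement is established for all t ≥ 7.
Hence the smallest such N is 7.

N = 7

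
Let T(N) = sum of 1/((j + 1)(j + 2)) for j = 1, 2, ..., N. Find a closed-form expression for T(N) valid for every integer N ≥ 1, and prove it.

We claim T(N) = N/(2(N + 2)) for all N ≥ 1.
Base step (N = 1): T(1) = 1/6, and the closed form gives 1/6. They agree.
For the inductive step, assume it holds for an arbitrary j ≥ 1, so T(j) = j/(2(j + 2)).
Then T(j+1) = T(j) + (1/((j + 2)(j + 3))) = (j/(2(j + 2))) + (1/((j + 2)(j + 3))).
Simplifying, T(j+1) = (j + 1)/(2(j + 3)) = (j+1)/(2((j+1) + 2)),
which is the closed form with N = j+1.
By the principle of mathematical induction, the result holds for all N ≥ 1.

T(N) = N/(2(N + 2))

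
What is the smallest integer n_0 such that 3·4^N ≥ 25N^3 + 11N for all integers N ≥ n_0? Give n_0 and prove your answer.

At N = 5: 3072 < 3180, so the inequality fails and n_0 ≥ 6. We prove 3·4^N ≥ 25N^3 + 11N for all N ≥ 6.
For the base case N = 6: 3·4^N = 12288 and 25N^3 + 11N = 5466, so 12288 ≥ 5466.
Suppose the result is true for N = m, so 3·4^m ≥ 25m^3 + 11m.
Then 3·4^(m + 1) = 4·(3·4^m) ≥ 4·(25m^3 + 11m).
Also, for m ≥ 6 we have 4·(25m^3 + 11m) ≥ 25(m+1)^3 + 11(m+1), since 4·(25m^3 + 11m) − (25(m+1)^3 + 11(m+1)) = 75m^3 - 75m^2 - 42m - 36, which is nonnegative for all m ≥ 6.
Combining, 3·4^(m + 1) ≥ 25(m+1)^3 + 11(m+1).
By induction, the statement is established for all N ≥ 6.
Hence the smallest such n_0 is 6.

n_0 = 6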